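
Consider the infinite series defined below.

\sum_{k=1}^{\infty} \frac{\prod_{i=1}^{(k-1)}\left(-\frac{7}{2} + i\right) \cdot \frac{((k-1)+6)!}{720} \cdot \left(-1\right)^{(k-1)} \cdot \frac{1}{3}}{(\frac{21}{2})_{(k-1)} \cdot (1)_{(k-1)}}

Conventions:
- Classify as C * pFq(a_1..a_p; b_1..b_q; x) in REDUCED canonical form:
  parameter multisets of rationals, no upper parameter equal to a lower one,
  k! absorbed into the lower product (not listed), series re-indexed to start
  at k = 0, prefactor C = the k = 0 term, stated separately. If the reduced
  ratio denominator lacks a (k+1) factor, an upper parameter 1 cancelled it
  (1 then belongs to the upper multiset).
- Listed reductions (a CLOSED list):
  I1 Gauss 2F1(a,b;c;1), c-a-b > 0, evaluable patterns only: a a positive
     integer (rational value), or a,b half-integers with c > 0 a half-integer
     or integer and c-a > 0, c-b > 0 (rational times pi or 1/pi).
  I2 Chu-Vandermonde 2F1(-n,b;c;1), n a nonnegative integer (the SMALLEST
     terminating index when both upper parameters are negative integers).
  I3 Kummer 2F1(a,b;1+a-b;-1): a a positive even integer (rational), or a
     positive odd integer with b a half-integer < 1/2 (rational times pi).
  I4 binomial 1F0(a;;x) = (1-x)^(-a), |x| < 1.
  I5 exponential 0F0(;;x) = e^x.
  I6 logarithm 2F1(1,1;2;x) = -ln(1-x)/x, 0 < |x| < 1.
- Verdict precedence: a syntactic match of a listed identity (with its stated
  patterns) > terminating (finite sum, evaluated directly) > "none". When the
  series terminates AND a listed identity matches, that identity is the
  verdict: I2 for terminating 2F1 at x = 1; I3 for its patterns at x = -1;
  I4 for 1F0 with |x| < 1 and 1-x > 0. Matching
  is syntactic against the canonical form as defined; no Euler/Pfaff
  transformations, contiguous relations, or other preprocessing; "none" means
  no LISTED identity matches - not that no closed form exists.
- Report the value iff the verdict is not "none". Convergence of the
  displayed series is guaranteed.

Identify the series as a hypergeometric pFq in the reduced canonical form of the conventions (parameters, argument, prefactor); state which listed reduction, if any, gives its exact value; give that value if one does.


Prefactor \frac{1}{3}, argument -1: 2F1 with upper {-\frac{5}{2}, 7} over lower {\frac{21}{2}}. Verdict (x = -1): Kummer (I3) applies (x = -1; c = \frac{21}{2} equals 1+a-b for upper {-\frac{5}{2}, 7}: listed pattern). Exact value: \frac{1616615}{4194304} \cdot \pi.

Key step: t_0 = \frac{1}{3} here, and the factorial ratio (C = 1/3, x = -1) (k+a-1)!/(a-1)! is a rising factorial (a)_k.
Consecutive-term ratio: r(k) = -1 * (k-\frac{5}{2}) (k+7) / [(k+\frac{21}{2}) (k+1)] - poly over poly, x = -1 from leading terms; C = \frac{1}{3} at k = 0.


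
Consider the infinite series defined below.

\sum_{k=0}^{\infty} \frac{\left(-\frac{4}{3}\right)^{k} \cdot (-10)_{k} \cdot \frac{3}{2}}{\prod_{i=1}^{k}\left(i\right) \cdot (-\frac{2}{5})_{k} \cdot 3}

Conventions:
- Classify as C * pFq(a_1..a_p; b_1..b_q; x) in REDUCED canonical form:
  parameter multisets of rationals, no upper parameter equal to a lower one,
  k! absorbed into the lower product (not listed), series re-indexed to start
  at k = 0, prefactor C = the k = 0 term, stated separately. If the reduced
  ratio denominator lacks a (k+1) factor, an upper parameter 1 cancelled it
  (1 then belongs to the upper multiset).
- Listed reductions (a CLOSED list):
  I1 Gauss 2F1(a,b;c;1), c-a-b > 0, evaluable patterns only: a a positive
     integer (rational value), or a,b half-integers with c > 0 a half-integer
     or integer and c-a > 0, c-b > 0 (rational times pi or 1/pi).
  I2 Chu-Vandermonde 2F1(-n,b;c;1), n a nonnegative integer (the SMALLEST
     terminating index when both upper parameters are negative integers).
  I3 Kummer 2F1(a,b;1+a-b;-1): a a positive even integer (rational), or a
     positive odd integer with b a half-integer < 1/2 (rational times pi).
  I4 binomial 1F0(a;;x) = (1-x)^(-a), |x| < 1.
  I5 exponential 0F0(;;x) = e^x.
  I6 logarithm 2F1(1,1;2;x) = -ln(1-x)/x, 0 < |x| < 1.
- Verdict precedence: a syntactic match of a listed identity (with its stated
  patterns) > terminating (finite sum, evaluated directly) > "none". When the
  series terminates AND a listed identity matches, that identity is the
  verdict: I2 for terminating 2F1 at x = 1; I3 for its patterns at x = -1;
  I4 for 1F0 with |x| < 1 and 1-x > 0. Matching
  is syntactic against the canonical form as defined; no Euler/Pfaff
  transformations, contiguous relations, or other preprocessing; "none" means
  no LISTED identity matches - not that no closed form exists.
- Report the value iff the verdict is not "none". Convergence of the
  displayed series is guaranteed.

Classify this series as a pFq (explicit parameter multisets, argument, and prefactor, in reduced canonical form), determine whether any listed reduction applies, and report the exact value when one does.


Reduced: x = -\frac{4}{3}, 1F1, upper = {-10}, lower = {-\frac{2}{5}}, C = \frac{1}{2}. Verdict: terminating - upper parameter -10 makes this a finite sum (last index 10), evaluated exactly. Sum: -\frac{193290318002132821}{179933294498958}.

The tell: from the first term \frac{1}{2}: the constant factors (C = 1/2) combine into one prefactor.
Adjacent-term ratio: r(k) = -\frac{4}{3} * (k-10) / [(k-\frac{2}{5}) (k+1)] ; factor over Q: parameters, x = -\frac{4}{3}, and C = \frac{1}{2}.


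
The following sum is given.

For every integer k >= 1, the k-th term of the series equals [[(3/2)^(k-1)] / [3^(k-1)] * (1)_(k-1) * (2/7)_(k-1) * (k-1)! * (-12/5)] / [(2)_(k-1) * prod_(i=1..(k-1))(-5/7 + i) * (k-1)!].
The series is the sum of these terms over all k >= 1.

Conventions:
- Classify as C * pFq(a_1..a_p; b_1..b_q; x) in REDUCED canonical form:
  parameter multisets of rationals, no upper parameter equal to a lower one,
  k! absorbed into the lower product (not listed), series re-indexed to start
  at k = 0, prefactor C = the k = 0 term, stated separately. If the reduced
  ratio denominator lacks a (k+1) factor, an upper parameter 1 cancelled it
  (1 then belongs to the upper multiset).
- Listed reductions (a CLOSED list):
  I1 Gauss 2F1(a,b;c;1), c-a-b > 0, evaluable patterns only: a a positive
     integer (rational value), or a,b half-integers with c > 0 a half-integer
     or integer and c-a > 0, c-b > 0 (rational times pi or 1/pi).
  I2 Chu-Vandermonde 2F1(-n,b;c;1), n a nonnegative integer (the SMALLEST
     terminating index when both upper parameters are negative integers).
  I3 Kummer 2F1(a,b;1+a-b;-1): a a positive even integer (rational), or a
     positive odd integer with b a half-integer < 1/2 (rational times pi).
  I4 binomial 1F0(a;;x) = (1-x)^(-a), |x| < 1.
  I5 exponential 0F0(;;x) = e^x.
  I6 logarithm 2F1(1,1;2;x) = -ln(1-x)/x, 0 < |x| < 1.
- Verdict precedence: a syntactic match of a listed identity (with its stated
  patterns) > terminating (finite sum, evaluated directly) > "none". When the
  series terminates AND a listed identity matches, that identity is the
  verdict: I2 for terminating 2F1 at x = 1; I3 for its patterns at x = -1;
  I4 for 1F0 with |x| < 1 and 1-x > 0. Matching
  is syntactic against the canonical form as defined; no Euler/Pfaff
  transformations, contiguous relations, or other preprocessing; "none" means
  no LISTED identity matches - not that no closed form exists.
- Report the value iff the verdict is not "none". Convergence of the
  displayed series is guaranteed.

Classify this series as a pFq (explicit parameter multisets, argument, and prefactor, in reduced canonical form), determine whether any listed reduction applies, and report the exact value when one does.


Prefactor -12/5, argument 1/2: 2F1 with upper {1, 1} over lower {2}. Verdict: this is logarithm (I6) (the logarithm: parameters (1,1;2), x = 1/2). Its exact value is (24/5) * ln(1/2).

First insight: t_0 being -12/5, the lower running product (prefactor -12/5) is a rising factorial.
Term ratio: r(k) = (1/2) * (k+1) (k+1) / [(k+2) (k+1)] ; factor over Q: parameters, x = (1/2), and C = -12/5.


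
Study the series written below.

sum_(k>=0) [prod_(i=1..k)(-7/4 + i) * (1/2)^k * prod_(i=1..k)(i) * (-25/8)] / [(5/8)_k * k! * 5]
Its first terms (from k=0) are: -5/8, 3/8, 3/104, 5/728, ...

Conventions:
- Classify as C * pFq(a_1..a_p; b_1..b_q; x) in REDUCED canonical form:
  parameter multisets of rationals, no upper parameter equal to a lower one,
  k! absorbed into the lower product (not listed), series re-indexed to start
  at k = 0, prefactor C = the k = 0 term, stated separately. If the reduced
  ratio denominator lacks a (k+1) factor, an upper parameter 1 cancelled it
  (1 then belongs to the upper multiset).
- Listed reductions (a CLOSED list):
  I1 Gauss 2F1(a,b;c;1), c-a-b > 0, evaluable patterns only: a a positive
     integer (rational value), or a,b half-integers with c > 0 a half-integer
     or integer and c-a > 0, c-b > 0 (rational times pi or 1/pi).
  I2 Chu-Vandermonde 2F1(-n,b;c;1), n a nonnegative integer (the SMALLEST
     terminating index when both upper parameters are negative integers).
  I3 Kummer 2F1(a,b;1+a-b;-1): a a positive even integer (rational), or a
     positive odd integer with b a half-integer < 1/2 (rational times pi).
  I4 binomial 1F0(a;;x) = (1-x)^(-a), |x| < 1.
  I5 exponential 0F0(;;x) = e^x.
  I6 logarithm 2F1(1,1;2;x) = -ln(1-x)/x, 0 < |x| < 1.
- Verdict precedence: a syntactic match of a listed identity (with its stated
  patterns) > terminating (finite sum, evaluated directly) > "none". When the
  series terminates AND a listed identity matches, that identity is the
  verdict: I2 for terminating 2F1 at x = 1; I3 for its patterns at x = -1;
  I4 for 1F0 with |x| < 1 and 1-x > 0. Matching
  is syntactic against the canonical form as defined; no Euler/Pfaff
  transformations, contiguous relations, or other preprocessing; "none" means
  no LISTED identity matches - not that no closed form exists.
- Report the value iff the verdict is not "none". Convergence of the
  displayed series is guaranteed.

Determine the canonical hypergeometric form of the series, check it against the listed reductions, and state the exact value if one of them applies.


Prefactor -5/8, argument 1/2: 2F1 with upper {-3/4, 1} over lower {5/8}. Verdict: no listed reduction: x = 1/2 and upper {-3/4, 1} fail every I1-I6 pattern.

The tell: x = (1/2) and the running product (C = -5/8, x = 1/2) telescopes to a rising factorial.
Step ratio: r(k) = (1/2) * (k-3/4) (k+1) / [(k+5/8) (k+1)] - rational; roots negated = parameters, x = (1/2), C = -5/8.


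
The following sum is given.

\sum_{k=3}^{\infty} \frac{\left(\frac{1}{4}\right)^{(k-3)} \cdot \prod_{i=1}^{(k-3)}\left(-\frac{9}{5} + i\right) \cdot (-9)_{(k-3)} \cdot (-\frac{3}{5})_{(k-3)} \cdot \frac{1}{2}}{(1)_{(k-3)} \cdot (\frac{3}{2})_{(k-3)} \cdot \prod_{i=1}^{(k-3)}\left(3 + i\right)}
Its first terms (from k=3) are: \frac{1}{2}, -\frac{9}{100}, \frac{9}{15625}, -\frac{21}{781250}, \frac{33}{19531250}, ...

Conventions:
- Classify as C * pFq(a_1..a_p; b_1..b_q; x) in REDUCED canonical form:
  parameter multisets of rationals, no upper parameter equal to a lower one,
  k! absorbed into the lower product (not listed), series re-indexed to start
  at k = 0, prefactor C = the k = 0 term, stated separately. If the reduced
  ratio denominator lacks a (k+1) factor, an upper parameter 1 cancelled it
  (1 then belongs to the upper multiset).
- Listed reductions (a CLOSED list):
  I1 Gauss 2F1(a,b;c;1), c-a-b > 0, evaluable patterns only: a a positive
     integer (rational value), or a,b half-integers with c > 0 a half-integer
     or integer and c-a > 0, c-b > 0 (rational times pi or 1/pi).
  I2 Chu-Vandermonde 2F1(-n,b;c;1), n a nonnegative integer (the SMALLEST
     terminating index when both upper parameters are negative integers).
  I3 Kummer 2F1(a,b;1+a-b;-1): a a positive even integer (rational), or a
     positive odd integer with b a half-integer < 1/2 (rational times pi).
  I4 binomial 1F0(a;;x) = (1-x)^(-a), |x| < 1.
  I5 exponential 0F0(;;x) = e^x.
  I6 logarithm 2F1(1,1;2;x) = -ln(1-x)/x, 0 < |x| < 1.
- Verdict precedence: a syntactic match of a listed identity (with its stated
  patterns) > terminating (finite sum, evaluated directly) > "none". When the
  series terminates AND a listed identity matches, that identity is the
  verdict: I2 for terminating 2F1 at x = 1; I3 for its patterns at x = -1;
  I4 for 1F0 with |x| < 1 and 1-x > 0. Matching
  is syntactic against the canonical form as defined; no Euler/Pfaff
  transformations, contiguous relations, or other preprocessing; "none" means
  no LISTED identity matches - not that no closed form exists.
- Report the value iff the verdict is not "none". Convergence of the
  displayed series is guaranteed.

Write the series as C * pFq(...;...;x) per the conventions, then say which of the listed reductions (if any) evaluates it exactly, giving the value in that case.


Classification (C = \frac{1}{2}): 3F2 with upper {-9, -\frac{4}{5}, -\frac{3}{5}}, lower {\frac{3}{2}, 4}, argument x = \frac{1}{4}. Verdict: terminating at k = 9: the factor (-9)_k kills every later term; summing the 10 survivors is exact. Hence: \frac{2901249660809666629}{7066726684570312500}.

First insight: t_0 = \frac{1}{2} here, and the lower running product (C = 1/2, x = 1/4) is a rising factorial.
Adjacent-term ratio: r(k) = \frac{1}{4} * (k-9) (k-\frac{4}{5}) (k-\frac{3}{5}) / [(k+\frac{3}{2}) (k+4) (k+1)] - rational; roots negated = parameters, x = \frac{1}{4}, C = \frac{1}{2}.


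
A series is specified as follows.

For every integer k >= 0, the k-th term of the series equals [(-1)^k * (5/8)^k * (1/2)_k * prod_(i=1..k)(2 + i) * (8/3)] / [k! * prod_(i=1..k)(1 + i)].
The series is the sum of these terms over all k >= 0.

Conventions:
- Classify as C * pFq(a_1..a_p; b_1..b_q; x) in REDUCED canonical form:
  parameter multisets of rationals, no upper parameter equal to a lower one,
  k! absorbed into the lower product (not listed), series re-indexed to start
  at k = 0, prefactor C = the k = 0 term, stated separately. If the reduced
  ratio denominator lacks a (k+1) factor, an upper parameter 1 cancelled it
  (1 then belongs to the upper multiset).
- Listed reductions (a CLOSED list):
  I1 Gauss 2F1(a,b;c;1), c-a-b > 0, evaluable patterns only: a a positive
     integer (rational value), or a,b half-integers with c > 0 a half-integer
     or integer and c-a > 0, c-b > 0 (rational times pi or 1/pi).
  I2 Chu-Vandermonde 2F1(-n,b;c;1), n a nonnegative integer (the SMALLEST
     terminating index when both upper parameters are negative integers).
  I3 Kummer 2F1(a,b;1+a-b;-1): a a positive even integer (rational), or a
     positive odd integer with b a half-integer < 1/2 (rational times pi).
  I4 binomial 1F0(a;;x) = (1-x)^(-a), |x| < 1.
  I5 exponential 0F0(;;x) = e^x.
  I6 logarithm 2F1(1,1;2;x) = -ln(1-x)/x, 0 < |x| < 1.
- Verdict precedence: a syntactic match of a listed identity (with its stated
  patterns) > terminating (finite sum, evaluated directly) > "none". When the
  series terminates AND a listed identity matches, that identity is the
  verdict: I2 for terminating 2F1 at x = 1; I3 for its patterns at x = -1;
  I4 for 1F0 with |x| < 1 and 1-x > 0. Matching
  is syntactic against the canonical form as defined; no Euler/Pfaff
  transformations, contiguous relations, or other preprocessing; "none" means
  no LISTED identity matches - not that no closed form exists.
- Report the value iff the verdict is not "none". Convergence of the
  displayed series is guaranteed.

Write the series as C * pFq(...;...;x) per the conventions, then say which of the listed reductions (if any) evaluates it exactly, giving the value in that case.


The tell: with t_0 = 8/3, the (-1)^k factor (C = 8/3) folds into the argument's sign.
Ratio: r(k) = (-5/8) * (k+1/2) (k+3) / [(k+2) (k+1)] - poly over poly, x = (-5/8) from leading terms; C = 8/3 at k = 0.

Prefactor 8/3, argument -5/8: 2F1 with upper {1/2, 3} over lower {2}. Verdict: none (x = -5/8): each listed identity misses the multisets {1/2, 3} ; {2}.


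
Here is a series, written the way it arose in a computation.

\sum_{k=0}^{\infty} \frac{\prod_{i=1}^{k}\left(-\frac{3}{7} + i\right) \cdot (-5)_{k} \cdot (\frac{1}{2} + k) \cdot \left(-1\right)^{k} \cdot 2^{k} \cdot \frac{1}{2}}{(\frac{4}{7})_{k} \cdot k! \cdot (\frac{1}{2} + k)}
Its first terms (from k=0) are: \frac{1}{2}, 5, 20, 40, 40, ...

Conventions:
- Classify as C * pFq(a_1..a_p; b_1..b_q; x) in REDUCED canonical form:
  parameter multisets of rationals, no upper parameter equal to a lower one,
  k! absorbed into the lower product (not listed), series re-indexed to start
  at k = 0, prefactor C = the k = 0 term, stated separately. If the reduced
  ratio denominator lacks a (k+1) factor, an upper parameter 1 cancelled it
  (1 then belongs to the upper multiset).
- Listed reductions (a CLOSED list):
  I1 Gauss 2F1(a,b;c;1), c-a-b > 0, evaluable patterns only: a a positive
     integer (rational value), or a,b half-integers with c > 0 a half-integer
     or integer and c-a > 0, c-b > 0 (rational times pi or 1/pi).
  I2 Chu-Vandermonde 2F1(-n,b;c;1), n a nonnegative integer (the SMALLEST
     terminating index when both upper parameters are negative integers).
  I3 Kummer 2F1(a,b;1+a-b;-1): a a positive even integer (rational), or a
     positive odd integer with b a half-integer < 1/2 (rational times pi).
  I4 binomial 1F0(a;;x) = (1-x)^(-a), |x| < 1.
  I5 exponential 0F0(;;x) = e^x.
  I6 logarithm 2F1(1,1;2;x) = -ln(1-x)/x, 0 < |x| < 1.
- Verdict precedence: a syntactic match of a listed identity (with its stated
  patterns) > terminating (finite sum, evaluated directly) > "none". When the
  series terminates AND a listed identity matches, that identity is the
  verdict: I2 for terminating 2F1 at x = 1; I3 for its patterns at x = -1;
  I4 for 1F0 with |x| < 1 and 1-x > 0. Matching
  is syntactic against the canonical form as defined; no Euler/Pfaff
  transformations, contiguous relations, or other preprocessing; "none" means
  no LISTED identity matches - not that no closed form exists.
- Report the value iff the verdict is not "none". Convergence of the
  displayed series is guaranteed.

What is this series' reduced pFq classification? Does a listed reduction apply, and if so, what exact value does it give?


The series (x = -2) is 1F0: upper {-5}, lower {-}, prefactor \frac{1}{2}. Verdict: terminating - upper parameter -5 makes this a finite sum (last index 5), evaluated exactly. Exact value: \frac{243}{2}.

First insight: with t_0 = \frac{1}{2}, striking the common factor k + 1/2 reduces the term (C = 1/2, x = -2).
Term ratio: r(k) = -2 * (k-5) / [(k+1)] - rational in k, leading ratio -2; with t_0 = \frac{1}{2}, classification follows.


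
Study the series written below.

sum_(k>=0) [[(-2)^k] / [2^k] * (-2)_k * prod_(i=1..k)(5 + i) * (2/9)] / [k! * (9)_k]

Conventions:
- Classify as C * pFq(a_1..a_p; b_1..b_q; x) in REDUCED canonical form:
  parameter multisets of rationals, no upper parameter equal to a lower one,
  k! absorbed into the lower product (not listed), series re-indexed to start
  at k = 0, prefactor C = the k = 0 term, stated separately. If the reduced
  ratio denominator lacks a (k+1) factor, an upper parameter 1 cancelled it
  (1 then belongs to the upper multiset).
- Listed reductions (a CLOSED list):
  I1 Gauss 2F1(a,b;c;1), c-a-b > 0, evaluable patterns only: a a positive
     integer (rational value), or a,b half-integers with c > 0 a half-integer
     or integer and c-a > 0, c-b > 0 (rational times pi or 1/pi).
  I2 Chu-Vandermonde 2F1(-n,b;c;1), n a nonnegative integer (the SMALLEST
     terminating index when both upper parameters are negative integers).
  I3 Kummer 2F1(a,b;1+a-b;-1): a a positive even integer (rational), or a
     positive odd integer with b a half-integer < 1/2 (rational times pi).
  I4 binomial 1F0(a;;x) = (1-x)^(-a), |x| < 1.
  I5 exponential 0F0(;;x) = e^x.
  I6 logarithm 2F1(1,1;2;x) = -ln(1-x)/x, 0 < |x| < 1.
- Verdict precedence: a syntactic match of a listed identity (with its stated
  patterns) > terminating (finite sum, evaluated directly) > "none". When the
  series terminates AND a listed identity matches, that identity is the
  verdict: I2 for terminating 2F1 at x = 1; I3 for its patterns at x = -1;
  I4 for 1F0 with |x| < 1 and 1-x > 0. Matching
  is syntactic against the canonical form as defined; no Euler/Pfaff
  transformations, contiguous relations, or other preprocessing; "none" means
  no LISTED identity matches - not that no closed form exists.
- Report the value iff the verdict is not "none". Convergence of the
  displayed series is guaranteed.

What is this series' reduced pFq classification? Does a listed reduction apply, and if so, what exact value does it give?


Reduced: x = -1, 2F1, upper = {-2, 6}, lower = {9}, C = 2/9. Verdict at x = -1: the Kummer evaluation I3 matches (x = -1; c = 9 equals 1+a-b for upper {-2, 6}: listed pattern). Hence: 28/45.

Key step: x = (-1) and the two k-th powers (C = 2/9, x = -1) combine into one argument.
Step ratio: r(k) = (-1) * (k-2) (k+6) / [(k+9) (k+1)] ; factor over Q: parameters, x = (-1), and C = 2/9.


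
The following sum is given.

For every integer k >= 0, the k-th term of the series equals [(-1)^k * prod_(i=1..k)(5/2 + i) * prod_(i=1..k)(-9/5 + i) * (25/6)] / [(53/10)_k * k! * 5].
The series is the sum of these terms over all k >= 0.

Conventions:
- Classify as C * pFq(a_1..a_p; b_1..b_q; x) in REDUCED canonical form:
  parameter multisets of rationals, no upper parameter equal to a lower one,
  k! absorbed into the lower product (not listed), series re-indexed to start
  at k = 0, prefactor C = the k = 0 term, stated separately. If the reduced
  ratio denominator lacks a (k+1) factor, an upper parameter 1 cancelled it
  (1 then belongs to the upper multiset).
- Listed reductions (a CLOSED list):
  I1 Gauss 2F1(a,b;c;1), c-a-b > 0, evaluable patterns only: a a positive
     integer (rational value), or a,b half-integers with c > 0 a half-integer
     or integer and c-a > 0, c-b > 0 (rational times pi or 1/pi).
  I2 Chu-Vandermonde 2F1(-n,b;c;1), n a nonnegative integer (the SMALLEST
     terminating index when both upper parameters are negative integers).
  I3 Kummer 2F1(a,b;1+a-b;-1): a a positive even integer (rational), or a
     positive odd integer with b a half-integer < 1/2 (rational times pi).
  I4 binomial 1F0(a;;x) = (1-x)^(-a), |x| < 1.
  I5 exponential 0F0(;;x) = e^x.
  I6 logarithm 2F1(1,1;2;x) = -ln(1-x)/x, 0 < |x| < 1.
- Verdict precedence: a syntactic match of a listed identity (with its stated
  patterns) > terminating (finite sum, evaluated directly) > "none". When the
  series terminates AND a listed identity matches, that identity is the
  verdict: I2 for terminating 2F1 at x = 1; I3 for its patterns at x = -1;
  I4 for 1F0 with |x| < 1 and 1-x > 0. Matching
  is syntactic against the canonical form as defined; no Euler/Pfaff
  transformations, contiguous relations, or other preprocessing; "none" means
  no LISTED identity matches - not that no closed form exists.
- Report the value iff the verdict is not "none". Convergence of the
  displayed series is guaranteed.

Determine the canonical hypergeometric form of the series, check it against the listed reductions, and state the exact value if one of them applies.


Reduced: x = -1, 2F1, upper = {-4/5, 7/2}, lower = {53/10}, C = 5/6. Verdict: none (x = -1): each listed identity misses the multisets {-4/5, 7/2} ; {53/10}.

Structural cue: t_0 = 5/6 here, and the running product (C = 5/6) telescopes to a rising factorial.
Term ratio: r(k) = (-1) * (k-4/5) (k+7/2) / [(k+53/10) (k+1)] ; factor over Q: parameters, x = (-1), and C = 5/6.


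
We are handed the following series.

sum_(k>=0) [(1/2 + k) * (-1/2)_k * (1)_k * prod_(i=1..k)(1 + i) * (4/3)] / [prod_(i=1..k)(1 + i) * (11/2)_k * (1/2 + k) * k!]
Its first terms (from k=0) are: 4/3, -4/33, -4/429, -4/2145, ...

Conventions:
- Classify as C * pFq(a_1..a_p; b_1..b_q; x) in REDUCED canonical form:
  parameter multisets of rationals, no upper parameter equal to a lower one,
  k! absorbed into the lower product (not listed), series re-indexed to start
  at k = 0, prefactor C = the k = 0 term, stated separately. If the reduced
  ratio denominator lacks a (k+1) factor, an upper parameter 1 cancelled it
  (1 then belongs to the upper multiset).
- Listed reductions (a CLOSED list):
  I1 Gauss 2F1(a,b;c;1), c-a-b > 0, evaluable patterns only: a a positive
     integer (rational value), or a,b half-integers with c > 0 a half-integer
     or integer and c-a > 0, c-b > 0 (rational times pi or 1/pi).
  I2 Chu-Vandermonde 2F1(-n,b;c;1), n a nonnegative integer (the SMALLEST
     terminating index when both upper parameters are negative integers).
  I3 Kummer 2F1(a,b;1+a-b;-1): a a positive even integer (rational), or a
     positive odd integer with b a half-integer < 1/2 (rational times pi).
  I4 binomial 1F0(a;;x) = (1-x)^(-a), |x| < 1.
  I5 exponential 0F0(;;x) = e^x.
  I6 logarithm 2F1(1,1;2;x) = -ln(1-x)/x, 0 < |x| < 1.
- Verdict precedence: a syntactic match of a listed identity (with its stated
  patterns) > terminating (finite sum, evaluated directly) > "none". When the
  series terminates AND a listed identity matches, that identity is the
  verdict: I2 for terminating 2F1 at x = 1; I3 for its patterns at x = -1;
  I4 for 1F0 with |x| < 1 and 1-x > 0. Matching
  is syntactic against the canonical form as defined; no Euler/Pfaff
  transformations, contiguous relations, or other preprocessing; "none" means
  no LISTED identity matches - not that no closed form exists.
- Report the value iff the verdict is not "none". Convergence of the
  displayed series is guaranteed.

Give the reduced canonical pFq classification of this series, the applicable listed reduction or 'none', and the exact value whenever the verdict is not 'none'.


Classification (C = 4/3): 2F1 with upper {-1/2, 1}, lower {11/2}, argument x = 1. Verdict: this is Gauss (I1, integer-parameter pattern) (x = 1: the Gamma ratio telescopes since c-a-b = 5 > 0 and a = 1 in Z>0). Hence: 6/5.

Key observation: with t_0 = 4/3, the lower running product (C = 4/3, x = 1) is a rising factorial.
Term ratio: r(k) = 1 * (k-1/2) (k+1) / [(k+11/2) (k+1)] - poly over poly, x = 1 from leading terms; C = 4/3 at k = 0.


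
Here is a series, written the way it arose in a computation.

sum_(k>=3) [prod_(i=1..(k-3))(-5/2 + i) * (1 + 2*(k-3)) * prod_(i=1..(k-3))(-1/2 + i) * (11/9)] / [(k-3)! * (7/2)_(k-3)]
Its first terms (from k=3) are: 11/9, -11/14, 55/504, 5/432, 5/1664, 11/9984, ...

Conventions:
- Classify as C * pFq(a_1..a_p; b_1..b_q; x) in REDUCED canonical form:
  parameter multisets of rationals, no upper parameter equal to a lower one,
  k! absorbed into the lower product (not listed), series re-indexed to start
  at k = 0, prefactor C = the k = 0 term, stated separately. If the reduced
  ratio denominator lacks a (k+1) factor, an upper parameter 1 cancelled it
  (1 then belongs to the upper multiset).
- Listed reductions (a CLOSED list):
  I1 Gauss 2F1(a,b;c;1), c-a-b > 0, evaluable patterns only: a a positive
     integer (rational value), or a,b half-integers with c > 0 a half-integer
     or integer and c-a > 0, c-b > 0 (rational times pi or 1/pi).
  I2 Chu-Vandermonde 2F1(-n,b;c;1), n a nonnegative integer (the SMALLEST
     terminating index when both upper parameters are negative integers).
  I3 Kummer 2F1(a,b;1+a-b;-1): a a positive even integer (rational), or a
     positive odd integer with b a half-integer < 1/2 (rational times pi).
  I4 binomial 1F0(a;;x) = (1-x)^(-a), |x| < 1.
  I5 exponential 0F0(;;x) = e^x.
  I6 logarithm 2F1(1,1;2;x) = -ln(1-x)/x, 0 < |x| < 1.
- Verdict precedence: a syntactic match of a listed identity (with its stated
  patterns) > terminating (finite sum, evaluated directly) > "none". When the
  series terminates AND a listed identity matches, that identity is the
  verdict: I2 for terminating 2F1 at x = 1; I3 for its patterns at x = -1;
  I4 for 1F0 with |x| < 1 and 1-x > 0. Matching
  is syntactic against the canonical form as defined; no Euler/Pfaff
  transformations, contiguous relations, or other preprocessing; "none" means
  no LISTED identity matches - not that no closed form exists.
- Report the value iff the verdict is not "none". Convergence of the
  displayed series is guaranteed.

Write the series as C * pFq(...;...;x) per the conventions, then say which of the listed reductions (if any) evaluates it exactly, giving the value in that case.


At argument 1: a 2F1 with upper {-3/2, 3/2}, lower {7/2}, scaled by C = 11/9. Verdict: this is Gauss (I1, half-integer pattern) (x = 1; upper {-3/2, 3/2} half-integers, c = 7/2 in the evaluable pattern). Its exact value is (275/1536) * pi.

First insight: x = 1 and the running product (C = 11/9) telescopes to a rising factorial.
Consecutive-term ratio: r(k) = 1 * (k-3/2) (k+3/2) / [(k+7/2) (k+1)] ; factor over Q: parameters, x = 1, and C = 11/9.


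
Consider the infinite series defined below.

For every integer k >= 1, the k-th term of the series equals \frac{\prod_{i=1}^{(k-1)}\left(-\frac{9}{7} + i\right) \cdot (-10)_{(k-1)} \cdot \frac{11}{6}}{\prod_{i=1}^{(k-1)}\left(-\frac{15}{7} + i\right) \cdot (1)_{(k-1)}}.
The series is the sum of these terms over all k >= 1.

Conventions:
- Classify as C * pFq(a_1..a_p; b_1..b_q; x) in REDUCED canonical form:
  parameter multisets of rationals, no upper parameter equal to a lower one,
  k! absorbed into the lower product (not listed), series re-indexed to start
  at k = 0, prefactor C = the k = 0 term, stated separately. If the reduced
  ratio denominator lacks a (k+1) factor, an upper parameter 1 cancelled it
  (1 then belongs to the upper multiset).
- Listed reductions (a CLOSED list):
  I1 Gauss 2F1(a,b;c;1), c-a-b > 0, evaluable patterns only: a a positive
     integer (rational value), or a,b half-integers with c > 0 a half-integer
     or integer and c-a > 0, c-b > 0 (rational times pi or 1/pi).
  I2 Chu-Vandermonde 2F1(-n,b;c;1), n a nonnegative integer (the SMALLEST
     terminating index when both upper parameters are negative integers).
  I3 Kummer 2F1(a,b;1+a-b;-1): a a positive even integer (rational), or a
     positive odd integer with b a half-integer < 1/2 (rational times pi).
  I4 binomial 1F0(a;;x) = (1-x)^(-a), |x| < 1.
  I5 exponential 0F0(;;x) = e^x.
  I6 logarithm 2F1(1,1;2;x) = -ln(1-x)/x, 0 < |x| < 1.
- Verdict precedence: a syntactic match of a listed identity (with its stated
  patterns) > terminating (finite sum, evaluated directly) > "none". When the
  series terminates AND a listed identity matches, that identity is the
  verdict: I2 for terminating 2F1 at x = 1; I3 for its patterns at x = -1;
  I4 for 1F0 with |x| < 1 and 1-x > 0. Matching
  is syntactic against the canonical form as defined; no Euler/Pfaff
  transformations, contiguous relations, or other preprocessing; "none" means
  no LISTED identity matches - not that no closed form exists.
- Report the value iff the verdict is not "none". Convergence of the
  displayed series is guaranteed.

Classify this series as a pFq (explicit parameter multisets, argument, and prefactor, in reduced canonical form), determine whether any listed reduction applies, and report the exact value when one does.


With C = \frac{11}{6}: the canonical form is 2F1(-10, -\frac{2}{7}; -\frac{8}{7}; 1). Verdict at x = 1: Vandermonde's identity (I2) matches (terminating 2F1 at x = 1 with n = 10, b = -2/7, c = -\frac{8}{7}). Sum: -\frac{1303115}{434928}.

First insight: t_0 = \frac{11}{6} here, and (1)_k (C = 11/6) is k! itself.
Consecutive-term ratio: r(k) = 1 * (k-10) (k-\frac{2}{7}) / [(k-\frac{8}{7}) (k+1)] - rational in k, leading ratio 1; with t_0 = \frac{11}{6}, classification follows.


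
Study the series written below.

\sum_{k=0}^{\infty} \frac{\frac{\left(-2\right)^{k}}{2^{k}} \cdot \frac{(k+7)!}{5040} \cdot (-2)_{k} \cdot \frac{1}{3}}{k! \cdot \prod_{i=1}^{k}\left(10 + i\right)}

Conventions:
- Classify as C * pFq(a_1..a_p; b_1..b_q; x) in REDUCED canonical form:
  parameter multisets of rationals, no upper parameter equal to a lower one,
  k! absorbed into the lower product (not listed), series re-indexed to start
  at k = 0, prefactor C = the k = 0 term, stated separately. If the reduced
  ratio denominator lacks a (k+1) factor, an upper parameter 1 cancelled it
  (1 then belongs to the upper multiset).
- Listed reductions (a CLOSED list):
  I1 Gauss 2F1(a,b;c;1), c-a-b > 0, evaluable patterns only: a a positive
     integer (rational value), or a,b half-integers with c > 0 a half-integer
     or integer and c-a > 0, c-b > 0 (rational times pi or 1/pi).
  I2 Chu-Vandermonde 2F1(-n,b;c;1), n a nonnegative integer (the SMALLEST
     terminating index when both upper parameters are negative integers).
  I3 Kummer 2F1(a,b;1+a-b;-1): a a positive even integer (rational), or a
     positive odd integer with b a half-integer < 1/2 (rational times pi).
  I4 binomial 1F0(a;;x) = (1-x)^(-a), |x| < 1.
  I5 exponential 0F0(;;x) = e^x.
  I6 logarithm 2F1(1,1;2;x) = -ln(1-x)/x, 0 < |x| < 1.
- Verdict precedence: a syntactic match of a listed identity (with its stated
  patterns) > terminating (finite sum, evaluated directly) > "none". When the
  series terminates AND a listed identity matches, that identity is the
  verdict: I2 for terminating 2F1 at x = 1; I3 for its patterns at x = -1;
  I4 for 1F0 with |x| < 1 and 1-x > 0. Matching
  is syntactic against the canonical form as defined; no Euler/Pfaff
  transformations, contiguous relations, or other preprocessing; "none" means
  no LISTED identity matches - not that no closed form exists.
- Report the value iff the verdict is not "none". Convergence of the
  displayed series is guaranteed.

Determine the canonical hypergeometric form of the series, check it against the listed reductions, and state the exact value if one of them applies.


At argument -1: a 2F1 with upper {-2, 8}, lower {11}, scaled by C = \frac{1}{3}. Verdict at x = -1: Kummer's theorem (I3) matches (x = -1; c = 11 equals 1+a-b for upper {-2, 8}: listed pattern). Its exact value is 1.

Structural cue: t_0 = \frac{1}{3} here, and the factorial ratio (C = 1/3, x = -1) (k+a-1)!/(a-1)! is a rising factorial (a)_k.
Ratio: r(k) = -1 * (k-2) (k+8) / [(k+11) (k+1)] - rational in k. x = -1; t_0 = \frac{1}{3}; negate the roots.


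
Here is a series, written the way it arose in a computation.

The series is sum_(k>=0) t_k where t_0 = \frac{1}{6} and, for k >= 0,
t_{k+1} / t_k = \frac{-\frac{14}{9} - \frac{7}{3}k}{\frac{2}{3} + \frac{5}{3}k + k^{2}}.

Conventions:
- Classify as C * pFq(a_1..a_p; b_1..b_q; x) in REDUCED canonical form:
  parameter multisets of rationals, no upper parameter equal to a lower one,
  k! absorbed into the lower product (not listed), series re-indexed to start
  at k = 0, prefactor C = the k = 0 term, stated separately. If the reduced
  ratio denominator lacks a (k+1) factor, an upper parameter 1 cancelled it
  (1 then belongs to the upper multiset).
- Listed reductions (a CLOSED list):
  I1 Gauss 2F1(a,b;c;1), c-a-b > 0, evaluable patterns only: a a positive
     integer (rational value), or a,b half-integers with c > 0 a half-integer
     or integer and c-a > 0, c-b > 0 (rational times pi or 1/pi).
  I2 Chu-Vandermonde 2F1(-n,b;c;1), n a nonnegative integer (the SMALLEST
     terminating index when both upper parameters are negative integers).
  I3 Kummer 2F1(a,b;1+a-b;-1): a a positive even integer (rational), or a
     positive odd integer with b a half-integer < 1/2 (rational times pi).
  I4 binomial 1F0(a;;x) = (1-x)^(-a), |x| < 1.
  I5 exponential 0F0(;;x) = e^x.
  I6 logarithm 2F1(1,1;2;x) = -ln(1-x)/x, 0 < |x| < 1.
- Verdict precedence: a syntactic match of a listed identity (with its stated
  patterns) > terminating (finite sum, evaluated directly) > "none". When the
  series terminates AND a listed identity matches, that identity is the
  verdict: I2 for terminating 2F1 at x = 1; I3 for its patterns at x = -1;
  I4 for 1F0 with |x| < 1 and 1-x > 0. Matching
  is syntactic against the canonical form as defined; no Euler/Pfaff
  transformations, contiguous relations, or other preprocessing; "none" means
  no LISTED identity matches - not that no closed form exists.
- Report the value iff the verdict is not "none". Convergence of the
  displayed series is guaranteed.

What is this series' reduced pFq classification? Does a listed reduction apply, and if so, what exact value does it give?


Prefactor \frac{1}{6}, argument -\frac{7}{3}: 0F0 with upper {-} over lower {-}. Verdict: the exponential series (I5) fires (the 0F0 exponential series at x = -\frac{7}{3}). Hence: \frac{1}{6} \cdot e^{-\frac{7}{3}}.

Structural cue: with t_0 = \frac{1}{6}, the expanded ratio factors over Q; C = 1/6, x = -7/3, roots give parameters.
Consecutive-term ratio: r(k) = -\frac{7}{3} * 1 / [(k+1)] ; factor over Q: parameters, x = -\frac{7}{3}, and C = \frac{1}{6}.


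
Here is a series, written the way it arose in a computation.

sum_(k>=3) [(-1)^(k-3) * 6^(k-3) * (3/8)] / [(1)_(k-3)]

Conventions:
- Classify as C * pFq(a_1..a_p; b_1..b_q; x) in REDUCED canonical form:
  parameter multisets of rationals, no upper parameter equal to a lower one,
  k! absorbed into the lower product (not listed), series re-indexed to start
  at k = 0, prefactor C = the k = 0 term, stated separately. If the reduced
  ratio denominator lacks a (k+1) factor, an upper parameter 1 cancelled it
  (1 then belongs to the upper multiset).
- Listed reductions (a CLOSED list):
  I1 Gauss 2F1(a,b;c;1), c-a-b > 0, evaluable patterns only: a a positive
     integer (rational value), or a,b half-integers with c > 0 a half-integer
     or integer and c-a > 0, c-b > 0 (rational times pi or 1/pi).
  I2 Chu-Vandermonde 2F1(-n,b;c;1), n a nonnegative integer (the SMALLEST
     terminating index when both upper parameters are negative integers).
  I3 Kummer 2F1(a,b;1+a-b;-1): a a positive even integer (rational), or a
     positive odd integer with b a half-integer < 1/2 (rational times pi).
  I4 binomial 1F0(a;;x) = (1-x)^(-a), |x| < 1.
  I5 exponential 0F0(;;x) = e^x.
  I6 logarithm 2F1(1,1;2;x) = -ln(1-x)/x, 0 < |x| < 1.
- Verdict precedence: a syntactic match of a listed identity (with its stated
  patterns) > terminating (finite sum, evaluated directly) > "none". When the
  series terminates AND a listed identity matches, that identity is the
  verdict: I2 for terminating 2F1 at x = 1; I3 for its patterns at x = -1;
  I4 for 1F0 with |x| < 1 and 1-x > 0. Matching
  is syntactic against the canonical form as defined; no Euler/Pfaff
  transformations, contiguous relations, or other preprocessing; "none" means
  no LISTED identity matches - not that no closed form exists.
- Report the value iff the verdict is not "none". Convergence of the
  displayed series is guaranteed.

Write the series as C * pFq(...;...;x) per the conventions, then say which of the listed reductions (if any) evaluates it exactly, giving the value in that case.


Key step: t_0 = 3/8 here, and (1)_k (C = 3/8) is k! itself.
Step ratio: r(k) = (-6) * 1 / [(k+1)] - poly over poly, x = (-6) from leading terms; C = 3/8 at k = 0.

With C = 3/8: the canonical form is 0F0(-; -; -6). Verdict (x = -6): exponential (I5) applies (the 0F0 exponential series at x = -6). Hence: (3/8) * e^(-6).


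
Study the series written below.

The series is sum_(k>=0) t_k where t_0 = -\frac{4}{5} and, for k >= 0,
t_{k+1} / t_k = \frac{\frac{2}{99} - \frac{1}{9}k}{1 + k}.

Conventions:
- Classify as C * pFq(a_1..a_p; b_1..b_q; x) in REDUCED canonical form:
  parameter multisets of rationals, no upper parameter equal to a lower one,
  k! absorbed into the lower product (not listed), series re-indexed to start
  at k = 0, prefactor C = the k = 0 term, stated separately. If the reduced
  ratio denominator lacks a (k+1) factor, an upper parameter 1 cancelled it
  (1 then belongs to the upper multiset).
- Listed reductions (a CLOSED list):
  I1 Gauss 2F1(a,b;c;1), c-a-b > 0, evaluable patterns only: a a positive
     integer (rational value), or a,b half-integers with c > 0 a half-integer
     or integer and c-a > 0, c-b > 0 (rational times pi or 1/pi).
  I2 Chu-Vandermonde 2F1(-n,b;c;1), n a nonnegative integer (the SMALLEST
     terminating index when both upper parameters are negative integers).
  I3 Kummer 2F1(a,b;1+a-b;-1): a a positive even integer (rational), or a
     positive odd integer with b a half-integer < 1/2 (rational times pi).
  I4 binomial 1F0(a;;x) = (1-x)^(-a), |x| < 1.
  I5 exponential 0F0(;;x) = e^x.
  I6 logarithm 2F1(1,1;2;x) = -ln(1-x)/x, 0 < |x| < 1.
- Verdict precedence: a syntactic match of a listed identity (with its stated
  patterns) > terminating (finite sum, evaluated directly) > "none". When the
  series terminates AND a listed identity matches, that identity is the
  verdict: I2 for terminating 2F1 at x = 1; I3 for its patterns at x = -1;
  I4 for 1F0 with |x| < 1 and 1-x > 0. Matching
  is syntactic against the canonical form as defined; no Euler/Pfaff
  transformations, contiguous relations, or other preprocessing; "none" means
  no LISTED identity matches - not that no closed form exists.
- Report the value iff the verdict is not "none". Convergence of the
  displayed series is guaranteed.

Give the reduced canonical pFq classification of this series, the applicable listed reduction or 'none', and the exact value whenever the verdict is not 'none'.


Prefactor -\frac{4}{5}, argument -\frac{1}{9}: 1F0 with upper {-\frac{2}{11}} over lower {-}. Verdict: the I4 binomial reduction matches (the 1F0 binomial series: exponent 2/11, x = -\frac{1}{9}). Its exact value is \left(-\frac{4}{5}\right) \cdot \left(\frac{10}{9}\right)^{\frac{2}{11}}.

First insight: x = -\frac{1}{9} and factor the ratio over Q (C = -4/5): negated roots = parameters.
Term ratio: r(k) = -\frac{1}{9} * (k-\frac{2}{11}) / [(k+1)] ; factor over Q: parameters, x = -\frac{1}{9}, and C = -\frac{4}{5}.
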